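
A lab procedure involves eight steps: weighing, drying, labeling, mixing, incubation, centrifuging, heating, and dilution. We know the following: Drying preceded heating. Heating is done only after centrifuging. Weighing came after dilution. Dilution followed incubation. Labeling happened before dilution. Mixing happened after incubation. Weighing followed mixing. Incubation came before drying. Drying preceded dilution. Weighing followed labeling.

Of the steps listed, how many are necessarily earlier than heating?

Directly stated before heating: centrifuging and drying.
Incubation reaches heating via incubation → drying → heating.
No chain forces dilution (or any of the others) ahead of heating.
That's centrifuging, drying, and incubation — 3 in all.

3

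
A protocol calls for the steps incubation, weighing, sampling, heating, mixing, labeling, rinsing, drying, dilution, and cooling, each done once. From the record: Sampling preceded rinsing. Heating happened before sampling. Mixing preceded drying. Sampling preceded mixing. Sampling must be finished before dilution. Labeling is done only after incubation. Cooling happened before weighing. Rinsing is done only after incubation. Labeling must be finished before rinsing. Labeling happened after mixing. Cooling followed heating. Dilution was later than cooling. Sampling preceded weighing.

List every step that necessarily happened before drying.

Directly stated before drying: mixing.
Heating reaches drying via heating → sampling → mixing → drying.
Sampling reaches drying via sampling → mixing → drying.

heating, mixing, sampling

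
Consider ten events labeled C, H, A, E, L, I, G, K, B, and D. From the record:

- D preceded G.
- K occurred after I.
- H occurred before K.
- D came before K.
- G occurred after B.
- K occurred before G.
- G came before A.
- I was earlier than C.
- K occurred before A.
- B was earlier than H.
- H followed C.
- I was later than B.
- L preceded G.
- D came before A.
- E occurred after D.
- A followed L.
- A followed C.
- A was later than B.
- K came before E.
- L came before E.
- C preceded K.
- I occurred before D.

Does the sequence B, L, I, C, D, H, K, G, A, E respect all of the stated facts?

yes

Check each stated constraint against the proposed order — e.g. L is ahead of E; B is ahead of A. Every pair is in the required order; nothing is violated.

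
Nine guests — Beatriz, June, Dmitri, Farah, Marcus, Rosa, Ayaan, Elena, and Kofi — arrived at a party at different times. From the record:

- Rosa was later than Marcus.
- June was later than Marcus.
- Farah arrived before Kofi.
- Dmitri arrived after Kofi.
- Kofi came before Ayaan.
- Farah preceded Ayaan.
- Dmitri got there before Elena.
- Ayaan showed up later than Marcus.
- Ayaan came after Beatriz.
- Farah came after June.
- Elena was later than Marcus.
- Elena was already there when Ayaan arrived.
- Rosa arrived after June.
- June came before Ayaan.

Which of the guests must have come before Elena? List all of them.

Directly stated before Elena: Dmitri and Marcus.
Farah reaches Elena via Farah → Kofi → Dmitri → Elena.
June reaches Elena via June → Farah → Kofi → Dmitri → Elena.
Kofi reaches Elena via Kofi → Dmitri → Elena.
No chain forces Rosa (or any of the others) ahead of Elena.

Dmitri, Farah, June, Kofi, Marcus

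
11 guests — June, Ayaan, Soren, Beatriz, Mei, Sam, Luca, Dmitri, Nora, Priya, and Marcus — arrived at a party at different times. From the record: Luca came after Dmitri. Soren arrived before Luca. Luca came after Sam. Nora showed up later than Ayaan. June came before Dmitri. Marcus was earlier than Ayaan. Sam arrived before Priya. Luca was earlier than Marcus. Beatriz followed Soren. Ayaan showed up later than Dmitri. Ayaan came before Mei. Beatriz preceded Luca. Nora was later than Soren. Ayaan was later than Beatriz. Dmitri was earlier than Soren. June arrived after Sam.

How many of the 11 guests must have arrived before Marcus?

6

Directly stated before Marcus: Luca.
Beatriz reaches Marcus via Beatriz → Luca → Marcus.
Dmitri reaches Marcus via Dmitri → Luca → Marcus.
June reaches Marcus via June → Dmitri → Luca → Marcus.
Likewise Sam and Soren each reach Marcus by chaining the stated constraints.
No chain forces Nora (or any of the others) ahead of Marcus.
That's Beatriz, Dmitri, June, Luca, Sam, and Soren — 6 in all.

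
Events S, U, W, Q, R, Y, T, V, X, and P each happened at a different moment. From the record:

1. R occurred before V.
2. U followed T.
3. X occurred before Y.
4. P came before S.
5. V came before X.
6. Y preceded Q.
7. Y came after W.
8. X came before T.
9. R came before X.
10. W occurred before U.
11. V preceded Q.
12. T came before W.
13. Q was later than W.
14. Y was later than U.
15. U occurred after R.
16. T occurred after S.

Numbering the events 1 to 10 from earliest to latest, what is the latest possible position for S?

S must come before Q, T, U, W, and Y — 5 events forced after it.
Everything else can be placed before S in some valid order, so S can sit as late as position 10 − 5 = 5.

5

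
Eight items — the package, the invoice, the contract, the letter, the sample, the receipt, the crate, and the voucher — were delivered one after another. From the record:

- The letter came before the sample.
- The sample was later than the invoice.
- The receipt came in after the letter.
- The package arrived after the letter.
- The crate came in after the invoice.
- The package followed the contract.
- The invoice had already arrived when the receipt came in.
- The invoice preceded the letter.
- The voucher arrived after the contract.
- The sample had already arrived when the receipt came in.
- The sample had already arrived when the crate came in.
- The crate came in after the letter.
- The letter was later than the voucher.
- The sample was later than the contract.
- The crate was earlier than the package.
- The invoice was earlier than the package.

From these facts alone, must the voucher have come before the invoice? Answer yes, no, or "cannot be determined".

cannot be determined

No chain of stated constraints runs from the voucher to the invoice, and none runs from the invoice to the voucher either.
So the relative order of the voucher and the invoice is not fixed by the given facts.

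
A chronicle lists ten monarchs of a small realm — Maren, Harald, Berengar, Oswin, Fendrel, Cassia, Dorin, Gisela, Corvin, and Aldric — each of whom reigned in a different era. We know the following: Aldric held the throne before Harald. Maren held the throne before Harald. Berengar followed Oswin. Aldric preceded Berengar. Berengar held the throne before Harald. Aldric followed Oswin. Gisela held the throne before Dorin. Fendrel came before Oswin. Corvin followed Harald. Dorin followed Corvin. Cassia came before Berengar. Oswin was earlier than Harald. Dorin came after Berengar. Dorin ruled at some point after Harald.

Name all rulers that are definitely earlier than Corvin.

Aldric, Berengar, Cassia, Fendrel, Harald, Maren, Oswin

Directly stated before Corvin: Harald.
Aldric reaches Corvin via Aldric → Harald → Corvin.
Berengar reaches Corvin via Berengar → Harald → Corvin.
Cassia reaches Corvin via Cassia → Berengar → Harald → Corvin.
Likewise Fendrel, Maren, and Oswin each reach Corvin by chaining the stated constraints.
No chain forces Gisela (or any of the others) ahead of Corvin.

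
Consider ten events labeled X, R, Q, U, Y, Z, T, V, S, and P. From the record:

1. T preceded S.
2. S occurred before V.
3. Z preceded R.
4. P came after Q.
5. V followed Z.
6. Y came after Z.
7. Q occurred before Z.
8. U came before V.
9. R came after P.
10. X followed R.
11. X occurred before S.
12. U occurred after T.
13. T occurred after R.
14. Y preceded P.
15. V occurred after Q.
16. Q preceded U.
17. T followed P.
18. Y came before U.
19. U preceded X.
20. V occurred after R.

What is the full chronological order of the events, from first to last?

The constraints fix every adjacent pair, so only one ordering works:
Q → Z → Y → P → R → T → U → X → S → V.

Q, Z, Y, P, R, T, U, X, S, V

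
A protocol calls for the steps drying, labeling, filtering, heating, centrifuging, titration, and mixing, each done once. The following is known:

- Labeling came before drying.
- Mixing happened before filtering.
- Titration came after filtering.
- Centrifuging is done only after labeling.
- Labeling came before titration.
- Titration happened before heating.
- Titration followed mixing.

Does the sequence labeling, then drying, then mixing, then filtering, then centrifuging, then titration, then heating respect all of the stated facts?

yes

Check each stated constraint against the proposed order — e.g. labeling is ahead of centrifuging; labeling is ahead of titration. Every pair is in the required order; nothing is violated.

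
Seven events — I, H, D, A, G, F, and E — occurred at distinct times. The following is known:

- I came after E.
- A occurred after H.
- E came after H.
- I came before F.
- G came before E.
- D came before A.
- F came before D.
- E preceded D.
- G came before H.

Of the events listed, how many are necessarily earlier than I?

Directly stated before I: E.
G reaches I via G → E → I.
H reaches I via H → E → I.
No chain forces A (or any of the others) ahead of I.
That's E, G, and H — 3 in all.

3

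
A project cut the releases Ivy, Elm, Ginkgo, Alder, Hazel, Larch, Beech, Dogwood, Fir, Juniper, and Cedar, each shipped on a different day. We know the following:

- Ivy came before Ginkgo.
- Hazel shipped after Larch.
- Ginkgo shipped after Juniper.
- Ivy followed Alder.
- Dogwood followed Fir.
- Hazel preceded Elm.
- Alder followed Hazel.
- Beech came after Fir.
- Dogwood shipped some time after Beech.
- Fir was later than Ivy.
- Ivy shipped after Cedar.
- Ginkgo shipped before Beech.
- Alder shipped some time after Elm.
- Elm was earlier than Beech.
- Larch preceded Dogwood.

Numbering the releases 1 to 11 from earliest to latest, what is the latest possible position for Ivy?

7

Ivy must come before Beech, Dogwood, Fir, and Ginkgo — 4 releases forced after it.
Everything else can be placed before Ivy in some valid order, so Ivy can sit as late as position 11 − 4 = 7.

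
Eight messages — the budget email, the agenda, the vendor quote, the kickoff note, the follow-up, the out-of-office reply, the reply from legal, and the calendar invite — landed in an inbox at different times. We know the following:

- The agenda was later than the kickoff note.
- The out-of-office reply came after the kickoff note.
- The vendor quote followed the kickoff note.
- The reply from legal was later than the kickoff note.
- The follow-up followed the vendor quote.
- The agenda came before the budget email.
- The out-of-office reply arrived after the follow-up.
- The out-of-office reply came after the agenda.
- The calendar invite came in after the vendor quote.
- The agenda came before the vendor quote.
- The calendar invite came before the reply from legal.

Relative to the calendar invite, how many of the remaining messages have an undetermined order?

3

Forced before the calendar invite: the agenda, the kickoff note, and the vendor quote; forced after the calendar invite: the reply from legal.
That leaves the budget email, the follow-up, and the out-of-office reply with no forced order relative to the calendar invite — 3.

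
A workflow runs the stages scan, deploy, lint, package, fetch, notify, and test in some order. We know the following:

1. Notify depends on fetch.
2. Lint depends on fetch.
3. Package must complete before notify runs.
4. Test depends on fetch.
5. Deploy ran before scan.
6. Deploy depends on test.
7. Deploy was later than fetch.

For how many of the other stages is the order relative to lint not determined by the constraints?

5

Forced before lint: fetch.
That leaves deploy, notify, package, scan, and test with no forced order relative to lint — 5.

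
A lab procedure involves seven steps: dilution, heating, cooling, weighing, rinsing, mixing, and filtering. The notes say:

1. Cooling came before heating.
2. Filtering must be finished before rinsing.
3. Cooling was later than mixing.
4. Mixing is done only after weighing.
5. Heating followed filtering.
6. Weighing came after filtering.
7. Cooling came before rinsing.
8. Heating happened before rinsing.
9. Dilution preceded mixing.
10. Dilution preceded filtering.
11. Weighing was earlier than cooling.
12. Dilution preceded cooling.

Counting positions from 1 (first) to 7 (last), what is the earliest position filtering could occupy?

Dilution must come before filtering — 1 forced predecessor.
Nothing else is forced ahead of filtering, so its earliest slot is position 1 + 1 = 2.

2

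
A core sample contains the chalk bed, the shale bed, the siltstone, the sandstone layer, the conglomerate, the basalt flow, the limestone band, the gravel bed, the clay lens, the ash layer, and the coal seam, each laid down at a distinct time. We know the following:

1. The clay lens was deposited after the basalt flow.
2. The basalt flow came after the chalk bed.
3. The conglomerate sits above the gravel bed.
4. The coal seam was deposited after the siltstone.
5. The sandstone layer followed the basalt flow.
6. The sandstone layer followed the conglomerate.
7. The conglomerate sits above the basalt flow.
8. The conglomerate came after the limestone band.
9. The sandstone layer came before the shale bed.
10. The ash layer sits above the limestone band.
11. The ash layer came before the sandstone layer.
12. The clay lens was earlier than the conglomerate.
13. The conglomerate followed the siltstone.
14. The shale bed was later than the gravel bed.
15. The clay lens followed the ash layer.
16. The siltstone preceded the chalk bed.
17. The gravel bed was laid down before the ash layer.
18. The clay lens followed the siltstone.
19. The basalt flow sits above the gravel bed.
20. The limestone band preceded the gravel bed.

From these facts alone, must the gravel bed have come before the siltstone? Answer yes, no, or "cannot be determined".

No chain of stated constraints runs from the gravel bed to the siltstone, and none runs from the siltstone to the gravel bed either.
So the relative order of the gravel bed and the siltstone is not fixed by the given facts.

cannot be determined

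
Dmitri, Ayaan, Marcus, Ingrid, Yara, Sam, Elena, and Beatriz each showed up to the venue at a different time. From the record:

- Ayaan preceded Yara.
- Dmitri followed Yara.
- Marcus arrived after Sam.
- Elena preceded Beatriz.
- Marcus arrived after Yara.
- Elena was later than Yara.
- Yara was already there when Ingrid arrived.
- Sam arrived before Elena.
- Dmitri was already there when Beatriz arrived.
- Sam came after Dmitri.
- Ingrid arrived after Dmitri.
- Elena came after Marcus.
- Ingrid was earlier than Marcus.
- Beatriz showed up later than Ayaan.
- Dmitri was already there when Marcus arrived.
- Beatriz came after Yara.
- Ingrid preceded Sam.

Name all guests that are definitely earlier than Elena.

Ayaan, Dmitri, Ingrid, Marcus, Sam, Yara

Directly stated before Elena: Marcus, Sam, and Yara.
Ayaan reaches Elena via Ayaan → Yara → Elena.
Dmitri reaches Elena via Dmitri → Sam → Elena.
Ingrid reaches Elena via Ingrid → Sam → Elena.
No chain forces Beatriz ahead of Elena.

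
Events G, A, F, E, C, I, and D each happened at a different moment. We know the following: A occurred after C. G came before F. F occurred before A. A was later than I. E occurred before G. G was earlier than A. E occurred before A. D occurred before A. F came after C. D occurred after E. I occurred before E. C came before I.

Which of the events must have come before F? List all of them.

Directly stated before F: C and G.
E reaches F via E → G → F.
I reaches F via I → E → G → F.

C, E, G, I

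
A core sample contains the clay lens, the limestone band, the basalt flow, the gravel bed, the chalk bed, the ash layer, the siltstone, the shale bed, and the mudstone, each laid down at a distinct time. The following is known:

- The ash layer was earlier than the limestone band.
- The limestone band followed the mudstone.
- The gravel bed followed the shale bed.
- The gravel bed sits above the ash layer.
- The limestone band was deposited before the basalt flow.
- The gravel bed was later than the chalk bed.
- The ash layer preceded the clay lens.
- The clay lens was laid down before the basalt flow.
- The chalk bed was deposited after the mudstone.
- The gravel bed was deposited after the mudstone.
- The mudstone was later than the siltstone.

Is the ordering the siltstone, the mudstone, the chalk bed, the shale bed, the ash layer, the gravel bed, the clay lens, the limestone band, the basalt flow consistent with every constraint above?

Check each stated constraint against the proposed order — e.g. the mudstone is ahead of the gravel bed; the mudstone is ahead of the limestone band. Every pair is in the required order; nothing is violated.

yes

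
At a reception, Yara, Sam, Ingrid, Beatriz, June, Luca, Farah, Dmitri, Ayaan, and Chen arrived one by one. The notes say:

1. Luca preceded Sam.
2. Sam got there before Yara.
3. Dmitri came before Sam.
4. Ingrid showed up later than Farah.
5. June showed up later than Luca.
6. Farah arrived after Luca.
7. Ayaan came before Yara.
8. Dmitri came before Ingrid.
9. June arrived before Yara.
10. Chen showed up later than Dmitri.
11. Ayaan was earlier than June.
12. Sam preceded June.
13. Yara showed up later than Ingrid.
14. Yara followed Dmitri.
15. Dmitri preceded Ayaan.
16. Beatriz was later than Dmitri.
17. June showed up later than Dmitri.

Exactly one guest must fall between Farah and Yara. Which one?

Ingrid

Tracing the constraints gives Farah → Ingrid → Yara, so Ingrid sits after Farah and before Yara.
No other guest is forced both after Farah and before Yara.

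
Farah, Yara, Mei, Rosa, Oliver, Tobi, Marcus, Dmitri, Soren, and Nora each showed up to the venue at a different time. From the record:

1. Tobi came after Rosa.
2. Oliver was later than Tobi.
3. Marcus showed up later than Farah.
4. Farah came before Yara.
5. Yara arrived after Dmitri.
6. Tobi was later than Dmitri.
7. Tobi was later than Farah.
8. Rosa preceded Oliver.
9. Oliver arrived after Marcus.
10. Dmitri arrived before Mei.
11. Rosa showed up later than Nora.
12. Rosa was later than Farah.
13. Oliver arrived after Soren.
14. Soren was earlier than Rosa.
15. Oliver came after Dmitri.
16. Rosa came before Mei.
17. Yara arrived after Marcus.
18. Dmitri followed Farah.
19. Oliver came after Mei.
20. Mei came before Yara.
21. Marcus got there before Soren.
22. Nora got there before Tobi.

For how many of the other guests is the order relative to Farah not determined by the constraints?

Forced after Farah: Dmitri, Marcus, Mei, Oliver, Rosa, Soren, Tobi, and Yara.
That leaves Nora with no forced order relative to Farah — 1.

1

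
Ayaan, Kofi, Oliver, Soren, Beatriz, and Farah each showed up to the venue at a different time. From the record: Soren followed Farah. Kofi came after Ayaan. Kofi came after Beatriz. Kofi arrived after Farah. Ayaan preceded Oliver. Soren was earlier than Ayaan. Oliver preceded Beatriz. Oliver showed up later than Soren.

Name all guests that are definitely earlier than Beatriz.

Ayaan, Farah, Oliver, Soren

Directly stated before Beatriz: Oliver.
Ayaan reaches Beatriz via Ayaan → Oliver → Beatriz.
Farah reaches Beatriz via Farah → Soren → Oliver → Beatriz.
Soren reaches Beatriz via Soren → Oliver → Beatriz.
No chain forces Kofi ahead of Beatriz.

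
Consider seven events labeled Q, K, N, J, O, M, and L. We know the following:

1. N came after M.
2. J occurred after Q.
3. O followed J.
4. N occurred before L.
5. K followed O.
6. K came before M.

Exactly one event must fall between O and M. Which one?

Tracing the constraints gives O → K → M, so K sits after O and before M.
No other event is forced both after O and before M.

K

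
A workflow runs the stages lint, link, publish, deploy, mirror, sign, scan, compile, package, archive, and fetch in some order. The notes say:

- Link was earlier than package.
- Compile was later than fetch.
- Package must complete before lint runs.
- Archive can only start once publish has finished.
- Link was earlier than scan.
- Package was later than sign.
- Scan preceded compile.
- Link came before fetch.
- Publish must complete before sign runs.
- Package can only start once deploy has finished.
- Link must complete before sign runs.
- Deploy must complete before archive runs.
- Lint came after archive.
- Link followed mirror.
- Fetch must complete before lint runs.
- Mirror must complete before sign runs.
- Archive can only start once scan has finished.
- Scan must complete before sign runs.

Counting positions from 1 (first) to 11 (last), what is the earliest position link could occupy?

2

Mirror must come before link — 1 forced predecessor.
Nothing else is forced ahead of link, so its earliest slot is position 1 + 1 = 2.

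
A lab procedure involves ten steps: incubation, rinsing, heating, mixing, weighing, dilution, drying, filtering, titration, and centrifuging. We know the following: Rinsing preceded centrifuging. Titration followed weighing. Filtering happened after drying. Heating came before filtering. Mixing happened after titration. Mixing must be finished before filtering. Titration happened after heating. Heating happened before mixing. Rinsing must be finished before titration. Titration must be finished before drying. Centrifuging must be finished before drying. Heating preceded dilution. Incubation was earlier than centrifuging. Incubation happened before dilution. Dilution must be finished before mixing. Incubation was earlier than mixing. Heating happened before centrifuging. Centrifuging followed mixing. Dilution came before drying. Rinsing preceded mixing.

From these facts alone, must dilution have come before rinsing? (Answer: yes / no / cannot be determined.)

No chain of stated constraints runs from dilution to rinsing, and none runs from rinsing to dilution either.
So the relative order of dilution and rinsing is not fixed by the given facts.

cannot be determined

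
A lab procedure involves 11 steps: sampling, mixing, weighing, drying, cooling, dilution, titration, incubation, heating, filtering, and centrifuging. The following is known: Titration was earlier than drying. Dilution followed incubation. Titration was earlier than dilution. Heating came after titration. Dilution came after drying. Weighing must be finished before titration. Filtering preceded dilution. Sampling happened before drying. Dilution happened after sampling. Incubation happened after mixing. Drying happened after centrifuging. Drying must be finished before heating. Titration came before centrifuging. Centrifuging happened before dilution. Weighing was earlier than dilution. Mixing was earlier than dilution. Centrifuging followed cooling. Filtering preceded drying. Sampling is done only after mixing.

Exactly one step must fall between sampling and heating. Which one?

Tracing the constraints gives sampling → drying → heating, so drying sits after sampling and before heating.
No other step is forced both after sampling and before heating.

drying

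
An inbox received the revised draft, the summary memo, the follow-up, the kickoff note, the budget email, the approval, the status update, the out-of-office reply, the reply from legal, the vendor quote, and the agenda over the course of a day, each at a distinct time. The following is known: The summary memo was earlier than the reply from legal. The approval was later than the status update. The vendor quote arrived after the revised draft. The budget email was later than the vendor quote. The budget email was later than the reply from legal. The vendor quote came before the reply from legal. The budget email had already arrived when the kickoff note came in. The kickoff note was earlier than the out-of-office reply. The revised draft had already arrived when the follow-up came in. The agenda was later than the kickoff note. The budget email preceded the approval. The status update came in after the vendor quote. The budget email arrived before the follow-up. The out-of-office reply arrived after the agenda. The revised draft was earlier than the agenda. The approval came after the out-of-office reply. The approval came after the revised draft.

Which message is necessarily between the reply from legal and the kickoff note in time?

Tracing the constraints gives the reply from legal → the budget email → the kickoff note, so the budget email sits after the reply from legal and before the kickoff note.
No other message is forced both after the reply from legal and before the kickoff note.

the budget email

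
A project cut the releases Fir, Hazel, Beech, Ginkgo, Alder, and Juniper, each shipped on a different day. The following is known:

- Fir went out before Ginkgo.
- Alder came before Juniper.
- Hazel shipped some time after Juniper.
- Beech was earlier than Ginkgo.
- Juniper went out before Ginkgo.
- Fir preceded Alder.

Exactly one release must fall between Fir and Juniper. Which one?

Tracing the constraints gives Fir → Alder → Juniper, so Alder sits after Fir and before Juniper.
No other release is forced both after Fir and before Juniper.

Alder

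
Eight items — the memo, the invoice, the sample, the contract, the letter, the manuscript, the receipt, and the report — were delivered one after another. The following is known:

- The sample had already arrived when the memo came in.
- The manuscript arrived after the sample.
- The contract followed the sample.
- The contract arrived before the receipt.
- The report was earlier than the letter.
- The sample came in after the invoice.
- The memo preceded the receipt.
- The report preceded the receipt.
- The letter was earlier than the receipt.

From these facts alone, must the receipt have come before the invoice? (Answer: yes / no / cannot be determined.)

Tracing the constraints gives the invoice → the sample → the contract → the receipt, so the invoice must come before the receipt.
That means the receipt cannot be before the invoice.

no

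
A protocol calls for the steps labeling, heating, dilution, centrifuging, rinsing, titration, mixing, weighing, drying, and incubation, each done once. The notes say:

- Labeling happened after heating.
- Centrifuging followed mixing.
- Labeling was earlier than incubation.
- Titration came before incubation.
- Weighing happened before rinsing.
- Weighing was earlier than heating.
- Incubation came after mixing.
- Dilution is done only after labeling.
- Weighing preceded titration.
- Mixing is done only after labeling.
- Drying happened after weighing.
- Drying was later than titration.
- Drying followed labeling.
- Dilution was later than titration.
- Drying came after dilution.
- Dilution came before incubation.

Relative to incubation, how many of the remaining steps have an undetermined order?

3

Forced before incubation: dilution, heating, labeling, mixing, titration, and weighing.
That leaves centrifuging, drying, and rinsing with no forced order relative to incubation — 3.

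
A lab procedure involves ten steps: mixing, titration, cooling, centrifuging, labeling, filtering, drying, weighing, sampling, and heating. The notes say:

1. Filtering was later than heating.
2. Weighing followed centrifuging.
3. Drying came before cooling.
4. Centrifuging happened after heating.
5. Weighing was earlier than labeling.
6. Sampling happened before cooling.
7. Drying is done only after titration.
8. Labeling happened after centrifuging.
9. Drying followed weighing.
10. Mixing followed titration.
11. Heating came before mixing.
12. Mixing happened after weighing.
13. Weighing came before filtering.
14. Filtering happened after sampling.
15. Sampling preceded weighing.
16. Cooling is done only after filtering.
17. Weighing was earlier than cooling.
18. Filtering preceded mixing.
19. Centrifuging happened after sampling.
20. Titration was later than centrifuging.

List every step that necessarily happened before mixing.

Directly stated before mixing: filtering, heating, titration, and weighing.
Centrifuging reaches mixing via centrifuging → weighing → mixing.
Sampling reaches mixing via sampling → filtering → mixing.
No chain forces cooling (or any of the others) ahead of mixing.

centrifuging, filtering, heating, sampling, titration, weighing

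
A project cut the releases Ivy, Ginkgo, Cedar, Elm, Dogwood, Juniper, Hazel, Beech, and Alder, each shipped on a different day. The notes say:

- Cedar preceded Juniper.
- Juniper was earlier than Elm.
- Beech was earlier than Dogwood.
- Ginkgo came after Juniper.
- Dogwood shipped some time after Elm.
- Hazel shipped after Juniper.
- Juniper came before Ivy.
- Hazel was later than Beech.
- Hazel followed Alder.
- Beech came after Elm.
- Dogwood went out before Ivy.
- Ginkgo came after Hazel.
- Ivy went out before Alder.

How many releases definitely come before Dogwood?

4

Directly stated before Dogwood: Beech and Elm.
Cedar reaches Dogwood via Cedar → Juniper → Elm → Dogwood.
Juniper reaches Dogwood via Juniper → Elm → Dogwood.
No chain forces Hazel (or any of the others) ahead of Dogwood.
That's Beech, Cedar, Elm, and Juniper — 4 in all.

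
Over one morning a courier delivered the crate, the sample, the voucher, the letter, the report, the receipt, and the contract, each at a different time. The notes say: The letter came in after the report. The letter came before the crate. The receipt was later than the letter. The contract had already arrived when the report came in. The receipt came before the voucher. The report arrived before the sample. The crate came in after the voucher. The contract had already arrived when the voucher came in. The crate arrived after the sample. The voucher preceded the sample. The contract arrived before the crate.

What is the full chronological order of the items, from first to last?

The constraints fix every adjacent pair, so only one ordering works:
the contract → the report → the letter → the receipt → the voucher → the sample → the crate.

the contract, the report, the letter, the receipt, the voucher, the sample, the crate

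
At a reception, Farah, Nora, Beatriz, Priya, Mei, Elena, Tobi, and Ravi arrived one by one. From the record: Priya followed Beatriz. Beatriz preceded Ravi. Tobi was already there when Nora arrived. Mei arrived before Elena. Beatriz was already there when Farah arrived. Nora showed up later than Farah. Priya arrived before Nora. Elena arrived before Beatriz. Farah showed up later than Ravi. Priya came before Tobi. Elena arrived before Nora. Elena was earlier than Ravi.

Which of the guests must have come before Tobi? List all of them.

Directly stated before Tobi: Priya.
Beatriz reaches Tobi via Beatriz → Priya → Tobi.
Elena reaches Tobi via Elena → Beatriz → Priya → Tobi.
Mei reaches Tobi via Mei → Elena → Beatriz → Priya → Tobi.

Beatriz, Elena, Mei, Priya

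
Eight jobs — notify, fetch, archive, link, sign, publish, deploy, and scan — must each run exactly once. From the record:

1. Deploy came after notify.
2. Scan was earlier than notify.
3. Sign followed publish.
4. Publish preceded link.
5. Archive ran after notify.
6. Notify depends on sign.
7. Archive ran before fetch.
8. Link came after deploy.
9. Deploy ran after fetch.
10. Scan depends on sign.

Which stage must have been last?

Every other stage has a chain of constraints placing it before link, so link is last.

link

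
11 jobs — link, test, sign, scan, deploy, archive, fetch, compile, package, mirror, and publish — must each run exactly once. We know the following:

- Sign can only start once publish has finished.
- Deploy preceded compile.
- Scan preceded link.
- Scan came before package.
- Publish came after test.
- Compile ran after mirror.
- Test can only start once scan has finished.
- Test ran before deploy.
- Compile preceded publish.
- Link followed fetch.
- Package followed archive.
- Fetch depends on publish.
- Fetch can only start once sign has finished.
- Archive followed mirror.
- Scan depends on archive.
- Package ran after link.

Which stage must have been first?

mirror

Mirror has a chain of constraints placing it before every other stage, so mirror must be first.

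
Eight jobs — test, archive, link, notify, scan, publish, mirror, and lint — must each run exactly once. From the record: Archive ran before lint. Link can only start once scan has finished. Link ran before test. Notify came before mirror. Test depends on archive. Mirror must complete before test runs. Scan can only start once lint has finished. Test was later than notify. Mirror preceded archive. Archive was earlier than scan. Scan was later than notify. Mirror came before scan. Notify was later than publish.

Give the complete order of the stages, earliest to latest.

publish, notify, mirror, archive, lint, scan, link, test

The constraints fix every adjacent pair, so only one ordering works:
publish → notify → mirror → archive → lint → scan → link → test.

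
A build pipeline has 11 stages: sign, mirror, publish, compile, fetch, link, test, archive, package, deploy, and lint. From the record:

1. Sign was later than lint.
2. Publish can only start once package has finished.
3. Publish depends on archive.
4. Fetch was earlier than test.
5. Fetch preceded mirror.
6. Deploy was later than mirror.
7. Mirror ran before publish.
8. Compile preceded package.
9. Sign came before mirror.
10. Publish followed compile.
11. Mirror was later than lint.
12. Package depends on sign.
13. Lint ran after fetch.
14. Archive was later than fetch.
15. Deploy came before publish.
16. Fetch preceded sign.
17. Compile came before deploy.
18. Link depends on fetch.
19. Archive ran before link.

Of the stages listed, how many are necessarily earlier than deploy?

5

Directly stated before deploy: compile and mirror.
Fetch reaches deploy via fetch → mirror → deploy.
Lint reaches deploy via lint → mirror → deploy.
Sign reaches deploy via sign → mirror → deploy.
No chain forces package (or any of the others) ahead of deploy.
That's compile, fetch, lint, mirror, and sign — 5 in all.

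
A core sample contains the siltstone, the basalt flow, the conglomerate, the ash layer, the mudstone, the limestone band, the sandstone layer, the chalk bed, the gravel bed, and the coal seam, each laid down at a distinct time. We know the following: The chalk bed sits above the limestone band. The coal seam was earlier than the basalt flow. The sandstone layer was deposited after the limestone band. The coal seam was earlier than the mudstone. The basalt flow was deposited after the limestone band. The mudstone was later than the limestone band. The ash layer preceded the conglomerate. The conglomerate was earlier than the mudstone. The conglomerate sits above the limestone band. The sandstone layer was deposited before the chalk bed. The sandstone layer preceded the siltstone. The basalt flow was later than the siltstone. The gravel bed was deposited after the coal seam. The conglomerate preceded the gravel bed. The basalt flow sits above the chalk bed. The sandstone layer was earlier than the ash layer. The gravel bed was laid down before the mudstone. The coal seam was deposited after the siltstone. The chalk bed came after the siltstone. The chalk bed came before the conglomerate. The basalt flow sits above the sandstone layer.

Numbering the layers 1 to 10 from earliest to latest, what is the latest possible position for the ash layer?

The ash layer must come before the conglomerate, the gravel bed, and the mudstone — 3 layers forced after it.
Everything else can be placed before the ash layer in some valid order, so the ash layer can sit as late as position 10 − 3 = 7.

7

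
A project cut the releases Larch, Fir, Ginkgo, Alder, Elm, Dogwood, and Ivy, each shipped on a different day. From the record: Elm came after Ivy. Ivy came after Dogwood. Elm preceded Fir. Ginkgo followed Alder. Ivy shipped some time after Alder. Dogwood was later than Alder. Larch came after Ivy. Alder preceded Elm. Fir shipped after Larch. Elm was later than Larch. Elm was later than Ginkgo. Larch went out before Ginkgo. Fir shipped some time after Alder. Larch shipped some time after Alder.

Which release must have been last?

Fir

Every other release has a chain of constraints placing it before Fir, so Fir is last.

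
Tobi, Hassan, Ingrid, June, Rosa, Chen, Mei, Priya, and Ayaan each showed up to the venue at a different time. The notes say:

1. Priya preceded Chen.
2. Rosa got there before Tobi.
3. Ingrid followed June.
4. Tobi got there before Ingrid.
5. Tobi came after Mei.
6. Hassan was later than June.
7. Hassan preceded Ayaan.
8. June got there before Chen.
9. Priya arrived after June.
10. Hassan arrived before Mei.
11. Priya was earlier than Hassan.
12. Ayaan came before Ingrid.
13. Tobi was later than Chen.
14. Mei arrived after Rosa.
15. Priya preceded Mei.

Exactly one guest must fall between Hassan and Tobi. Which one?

Mei

Tracing the constraints gives Hassan → Mei → Tobi, so Mei sits after Hassan and before Tobi.
No other guest is forced both after Hassan and before Tobi.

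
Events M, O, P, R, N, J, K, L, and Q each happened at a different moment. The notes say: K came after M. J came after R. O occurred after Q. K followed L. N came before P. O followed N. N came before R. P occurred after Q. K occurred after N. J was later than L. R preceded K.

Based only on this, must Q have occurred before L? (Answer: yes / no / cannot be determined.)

No chain of stated constraints runs from Q to L, and none runs from L to Q either.
So the relative order of Q and L is not fixed by the given facts.

cannot be determined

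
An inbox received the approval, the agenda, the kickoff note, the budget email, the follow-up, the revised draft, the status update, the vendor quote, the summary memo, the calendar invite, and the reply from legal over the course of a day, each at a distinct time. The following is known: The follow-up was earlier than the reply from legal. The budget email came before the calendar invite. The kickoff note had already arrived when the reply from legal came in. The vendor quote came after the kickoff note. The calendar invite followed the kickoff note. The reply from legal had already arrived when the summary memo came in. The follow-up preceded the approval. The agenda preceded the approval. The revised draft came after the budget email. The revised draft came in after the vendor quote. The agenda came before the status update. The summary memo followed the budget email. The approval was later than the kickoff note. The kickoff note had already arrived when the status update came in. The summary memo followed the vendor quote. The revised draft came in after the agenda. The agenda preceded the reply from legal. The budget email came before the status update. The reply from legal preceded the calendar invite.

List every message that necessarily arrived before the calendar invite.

the agenda, the budget email, the follow-up, the kickoff note, the reply from legal

Directly stated before the calendar invite: the budget email, the kickoff note, and the reply from legal.
The agenda reaches the calendar invite via the agenda → the reply from legal → the calendar invite.
The follow-up reaches the calendar invite via the follow-up → the reply from legal → the calendar invite.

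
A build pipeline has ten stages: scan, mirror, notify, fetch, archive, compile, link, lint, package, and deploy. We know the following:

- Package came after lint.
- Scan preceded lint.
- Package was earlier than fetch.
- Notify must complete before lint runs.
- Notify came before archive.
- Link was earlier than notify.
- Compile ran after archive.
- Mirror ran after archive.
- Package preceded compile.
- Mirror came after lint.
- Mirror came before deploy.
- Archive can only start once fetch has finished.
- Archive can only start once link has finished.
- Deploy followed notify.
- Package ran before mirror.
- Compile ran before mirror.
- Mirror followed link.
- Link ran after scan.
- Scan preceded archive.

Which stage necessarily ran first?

scan

Scan has a chain of constraints placing it before every other stage, so scan must be first.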